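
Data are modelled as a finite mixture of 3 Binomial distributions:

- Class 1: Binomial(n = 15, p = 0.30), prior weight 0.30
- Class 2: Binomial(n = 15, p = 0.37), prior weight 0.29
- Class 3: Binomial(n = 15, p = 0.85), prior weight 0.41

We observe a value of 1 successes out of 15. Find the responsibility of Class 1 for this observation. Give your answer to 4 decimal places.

The responsibility of component k is π_k f_k(x) divided by Σ_j π_j f_j(x).
Component likelihoods at x = 1 successes out of 15:
  f_1 = C(15,1)·0.30^1·0.70^14 = 15·0.3·0.00678223 = 0.03052
  f_2 = C(15,1)·0.37^1·0.63^14 = 15·0.37·0.00155156 = 0.00861114
  f_3 = C(15,1)·0.85^1·0.15^14 = 15·0.85·2.91929e-12 = 3.7221e-11
Unnormalised posteriors:
  π_1·f_1 = 0.30 × 0.03052 = 0.00915601
  π_2·f_2 = 0.29 × 0.00861114 = 0.00249723
  π_3·f_3 = 0.41 × 3.7221e-11 = 1.52606e-11
Marginal: 0.00915601 + 0.00249723 + 1.52606e-11 = 0.0116532
So the posterior for Class 1 is 0.00915601 / 0.0116532 ≈ 0.7857.

0.7857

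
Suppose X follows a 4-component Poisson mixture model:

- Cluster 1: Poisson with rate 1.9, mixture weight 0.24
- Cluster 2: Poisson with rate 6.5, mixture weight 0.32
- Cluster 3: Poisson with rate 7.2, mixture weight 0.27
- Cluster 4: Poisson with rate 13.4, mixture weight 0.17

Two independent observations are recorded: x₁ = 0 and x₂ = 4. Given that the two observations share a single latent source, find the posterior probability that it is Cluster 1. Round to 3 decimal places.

Posterior ∝ prior × likelihood, so P(k | x) ∝ π_k f_k(x); normalise over all components.
Since both observations come from the same component, the likelihood for component k is f_k(x₁)·f_k(x₂).
  f_1 = [e^(−1.9)·1.9^0/0! = 0.149569] × [0.0812164] = 0.0121474
  f_2 = [e^(−6.5)·6.5^0/0! = 0.00150344] × [0.111822] = 0.000168118
  f_3 = [e^(−7.2)·7.2^0/0! = 0.000746586] × [0.0835985] = 6.24135e-05
  f_4 = [e^(−13.4)·13.4^0/0! = 1.51514e-06] × [0.00203546] = 3.08401e-09
Weight by the priors:
  π_1·f_1 = 0.24 × 0.0121474 = 0.00291538
  π_2·f_2 = 0.32 × 0.000168118 = 5.37977e-05
  π_3·f_3 = 0.27 × 6.24135e-05 = 1.68516e-05
  π_4·f_4 = 0.17 × 3.08401e-09 = 5.24282e-10
Marginal: 0.00291538 + 5.37977e-05 + 1.68516e-05 + 5.24282e-10 = 0.00298603
P(Cluster 1 | x₁,x₂) = 0.00291538 / 0.00298603 ≈ 0.976

0.976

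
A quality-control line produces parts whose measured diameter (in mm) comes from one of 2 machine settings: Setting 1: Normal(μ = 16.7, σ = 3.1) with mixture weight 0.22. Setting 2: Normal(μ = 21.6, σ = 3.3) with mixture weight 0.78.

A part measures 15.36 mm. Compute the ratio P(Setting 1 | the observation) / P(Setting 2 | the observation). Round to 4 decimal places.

Since P(k|x) ∝ w_k f_k(x), the posterior odds are w_i f_i(x) / (w_j f_j(x)).
Normal densities:
  f_1 = 0.117213
  f_2 = 0.0202292
0.0257868 / 0.0157788 ≈ 1.6343

1.6343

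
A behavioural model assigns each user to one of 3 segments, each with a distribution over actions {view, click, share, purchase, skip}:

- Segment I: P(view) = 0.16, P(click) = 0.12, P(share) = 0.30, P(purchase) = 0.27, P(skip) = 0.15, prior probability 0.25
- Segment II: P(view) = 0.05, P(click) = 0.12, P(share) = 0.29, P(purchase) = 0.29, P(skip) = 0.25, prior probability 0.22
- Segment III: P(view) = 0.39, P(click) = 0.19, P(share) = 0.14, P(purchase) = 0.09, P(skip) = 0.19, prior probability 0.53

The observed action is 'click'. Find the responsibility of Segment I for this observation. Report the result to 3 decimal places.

P(component k | x) = P(Z=k)·f_k(x) / marginal(x), where marginal(x) = Σ_j P(Z=j)·f_j(x).
Evaluate each component's likelihood at the observed value:
  f_I = P(click | comp) = 0.12
  f_II = P(click | comp) = 0.12
  f_III = P(click | comp) = 0.19
Prior × likelihood for each component:
  P(Z=I)·f_I = 0.25 × 0.12 = 0.03
  P(Z=II)·f_II = 0.22 × 0.12 = 0.0264
  P(Z=III)·f_III = 0.53 × 0.19 = 0.1007
Sum: 0.03 + 0.0264 + 0.1007 = 0.1571
P(Segment I | x) = 0.03 / 0.1571 ≈ 0.191

0.191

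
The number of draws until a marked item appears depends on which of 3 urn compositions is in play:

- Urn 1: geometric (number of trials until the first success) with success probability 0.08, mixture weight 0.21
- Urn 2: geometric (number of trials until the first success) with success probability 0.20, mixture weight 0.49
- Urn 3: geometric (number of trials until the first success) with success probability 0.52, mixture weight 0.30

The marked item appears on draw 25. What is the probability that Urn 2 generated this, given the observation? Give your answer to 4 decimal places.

0.1693

P(component k | x) = π_k·f_k(x) / marginal(x), where marginal(x) = Σ_j π_j·f_j(x).
Component likelihoods at x = 25:
  p_1 = 0.0108143
  p_2 = 0.000944473
  p_3 = 1.16357e-08
Weight by the priors:
  π_1·p_1 = 0.21 × 0.0108143 = 0.002271
  π_2·p_2 = 0.49 × 0.000944473 = 0.000462792
  π_3·p_3 = 0.30 × 1.16357e-08 = 3.49071e-09
Sum: 0.002271 + 0.000462792 + 3.49071e-09 = 0.0027338
So the posterior for Urn 2 is 0.000462792 / 0.0027338 ≈ 0.1693.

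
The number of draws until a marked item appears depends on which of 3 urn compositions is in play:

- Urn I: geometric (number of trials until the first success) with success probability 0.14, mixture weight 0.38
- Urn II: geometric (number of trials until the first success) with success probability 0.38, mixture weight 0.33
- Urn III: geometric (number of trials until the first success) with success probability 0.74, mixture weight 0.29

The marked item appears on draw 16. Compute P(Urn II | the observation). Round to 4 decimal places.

The responsibility of component k is π_k f_k(x) divided by Σ_j π_j f_j(x).
Evaluate each component's likelihood at the observed value:
  L_I = 0.0145749
  L_II = 0.000292186
  L_III = 1.24117e-09
Weight by the priors:
  π_I·L_I = 0.38 × 0.0145749 = 0.00553845
  π_II·L_II = 0.33 × 0.000292186 = 9.64213e-05
  π_III·L_III = 0.29 × 1.24117e-09 = 3.5994e-10
Sum: 0.00553845 + 9.64213e-05 + 3.5994e-10 = 0.00563487
Responsibility of Urn II: 9.64213e-05 / 0.00563487 ≈ 0.0171

0.0171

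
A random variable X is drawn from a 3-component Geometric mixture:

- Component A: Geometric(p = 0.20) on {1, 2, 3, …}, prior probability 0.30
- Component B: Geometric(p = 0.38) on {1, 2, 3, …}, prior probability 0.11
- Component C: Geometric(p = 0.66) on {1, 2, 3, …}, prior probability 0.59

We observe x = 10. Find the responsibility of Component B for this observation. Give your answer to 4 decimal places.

0.0655

Apply Bayes' rule: the posterior for each component is proportional to its prior times its likelihood at x.
Geometric probabilities:
  p_A = 0.0268435
  p_B = 0.00514409
  p_C = 4.00732e-05
Weight by the priors:
  P(Z=A)·p_A = 0.30 × 0.0268435 = 0.00805306
  P(Z=B)·p_B = 0.11 × 0.00514409 = 0.00056585
  P(Z=C)·p_C = 0.59 × 4.00732e-05 = 2.36432e-05
Denominator: 0.00805306 + 0.00056585 + 2.36432e-05 = 0.00864256
P(Component B | the observation) ≈ 0.0655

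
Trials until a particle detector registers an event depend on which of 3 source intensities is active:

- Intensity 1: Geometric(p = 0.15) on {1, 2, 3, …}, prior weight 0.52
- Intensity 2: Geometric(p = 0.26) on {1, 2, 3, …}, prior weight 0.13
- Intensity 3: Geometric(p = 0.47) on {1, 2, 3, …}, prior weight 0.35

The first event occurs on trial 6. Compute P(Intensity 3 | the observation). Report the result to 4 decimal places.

By Bayes' theorem, P(k | x) = P(Z=k) f_k(x) / Σ_j P(Z=j) f_j(x).
Component likelihoods at x = 6:
  f_1 = 0.15·(1−0.15)^5 = 0.15·0.443705 = 0.0665558
  f_2 = 0.26·(1−0.26)^5 = 0.26·0.221901 = 0.0576942
  f_3 = 0.47·(1−0.47)^5 = 0.47·0.0418195 = 0.0196552
Multiply by the mixture weights:
  P(Z=1)·f_1 = 0.52 × 0.0665558 = 0.034609
  P(Z=2)·f_2 = 0.13 × 0.0576942 = 0.00750024
  P(Z=3)·f_3 = 0.35 × 0.0196552 = 0.00687932
Denominator: 0.034609 + 0.00750024 + 0.00687932 = 0.0489886
P(Intensity 3 | the observation) ≈ 0.1404

0.1404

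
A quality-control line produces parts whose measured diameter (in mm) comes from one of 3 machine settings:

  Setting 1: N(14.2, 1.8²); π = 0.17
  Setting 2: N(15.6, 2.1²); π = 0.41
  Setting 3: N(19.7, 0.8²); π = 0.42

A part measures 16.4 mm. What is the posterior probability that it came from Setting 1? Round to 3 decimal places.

By Bayes' theorem, P(k | x) = π_k f_k(x) / Σ_j π_j f_j(x).
Component likelihoods at x = 16.4 mm:
  p_1 = (1/(1.8·√(2π)))·exp(−(16.4−14.2)²/(2·1.8²)) = 0.221635·exp(-0.74691) = 0.105016
  p_2 = (1/(2.1·√(2π)))·exp(−(16.4−15.6)²/(2·2.1²)) = 0.189973·exp(-0.07256) = 0.176676
  p_3 = (1/(0.8·√(2π)))·exp(−(16.4−19.7)²/(2·0.8²)) = 0.498678·exp(-8.50781) = 0.000100676
Unnormalised posteriors:
  π_1·p_1 = 0.17 × 0.105016 = 0.0178528
  π_2·p_2 = 0.41 × 0.176676 = 0.0724371
  π_3·p_3 = 0.42 × 0.000100676 = 4.22837e-05
Marginal: 0.0178528 + 0.0724371 + 4.22837e-05 = 0.0903322
P(Setting 1 | 16.4 mm) = 0.0178528 / 0.0903322 ≈ 0.198

0.198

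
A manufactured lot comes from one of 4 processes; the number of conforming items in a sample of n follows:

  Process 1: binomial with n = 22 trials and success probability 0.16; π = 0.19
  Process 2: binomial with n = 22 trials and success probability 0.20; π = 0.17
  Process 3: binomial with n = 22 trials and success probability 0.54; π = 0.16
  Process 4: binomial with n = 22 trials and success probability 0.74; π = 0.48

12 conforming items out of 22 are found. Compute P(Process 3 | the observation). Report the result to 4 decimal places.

The responsibility of component k is w_k f_k(x) divided by Σ_j w_j f_j(x).
Binomial probabilities:
  f_1 = C(22,12)·0.16^12·0.84^10 = 646646·2.81475e-10·0.174901 = 3.18346e-05
  f_2 = C(22,12)·0.20^12·0.80^10 = 646646·4.096e-09·0.107374 = 0.000284398
  f_3 = C(22,12)·0.54^12·0.46^10 = 646646·0.000614788·0.000424207 = 0.168644
  f_4 = C(22,12)·0.74^12·0.26^10 = 646646·0.0269638·1.41167e-06 = 0.0246139
Multiply by the mixture weights:
  w_1·f_1 = 0.19 × 3.18346e-05 = 6.04857e-06
  w_2·f_2 = 0.17 × 0.000284398 = 4.83476e-05
  w_3·f_3 = 0.16 × 0.168644 = 0.026983
  w_4·f_4 = 0.48 × 0.0246139 = 0.0118147
Normaliser: 6.04857e-06 + 4.83476e-05 + 0.026983 + 0.0118147 = 0.0388521
P(Process 3 | data) ≈ 0.6945

0.6945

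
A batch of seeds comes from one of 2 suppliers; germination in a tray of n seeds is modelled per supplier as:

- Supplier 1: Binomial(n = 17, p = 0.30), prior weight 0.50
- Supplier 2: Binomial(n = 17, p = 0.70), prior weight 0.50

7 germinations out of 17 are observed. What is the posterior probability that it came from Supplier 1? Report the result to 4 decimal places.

Posterior ∝ prior × likelihood, so P(k | x) ∝ w_k f_k(x); normalise over all components.
Binomial probabilities:
  p_1 = C(17,7)·0.30^7·0.70^10 = 19448·0.0002187·0.0282475 = 0.120145
  p_2 = C(17,7)·0.70^7·0.30^10 = 19448·0.0823543·5.9049e-06 = 0.00945744
Prior × likelihood for each component:
  w_1·p_1 = 0.50 × 0.120145 = 0.0600723
  w_2·p_2 = 0.50 × 0.00945744 = 0.00472872
Denominator: 0.0600723 + 0.00472872 = 0.064801
P(Supplier 1 | data) ≈ 0.9270

0.9270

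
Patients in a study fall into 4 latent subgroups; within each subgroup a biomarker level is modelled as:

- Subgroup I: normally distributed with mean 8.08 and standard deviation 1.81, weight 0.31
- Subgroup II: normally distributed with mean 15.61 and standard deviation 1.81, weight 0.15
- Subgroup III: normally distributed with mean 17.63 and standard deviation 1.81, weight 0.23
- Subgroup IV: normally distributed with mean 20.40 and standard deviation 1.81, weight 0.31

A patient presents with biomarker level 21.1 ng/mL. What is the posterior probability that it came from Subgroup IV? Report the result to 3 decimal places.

0.883

By Bayes' theorem, P(k | x) = π_k f_k(x) / Σ_j π_j f_j(x).
Evaluate each component's likelihood at the observed value:
  f_I = 1.2795e-12
  f_II = 0.00221553
  f_III = 0.035086
  f_IV = 0.204528
Multiply by the mixture weights:
  π_I·f_I = 0.31 × 1.2795e-12 = 3.96645e-13
  π_II·f_II = 0.15 × 0.00221553 = 0.00033233
  π_III·f_III = 0.23 × 0.035086 = 0.00806978
  π_IV·f_IV = 0.31 × 0.204528 = 0.0634037
Evidence: 3.96645e-13 + 0.00033233 + 0.00806978 + 0.0634037 = 0.0718058
So the posterior for Subgroup IV is 0.0634037 / 0.0718058 ≈ 0.883.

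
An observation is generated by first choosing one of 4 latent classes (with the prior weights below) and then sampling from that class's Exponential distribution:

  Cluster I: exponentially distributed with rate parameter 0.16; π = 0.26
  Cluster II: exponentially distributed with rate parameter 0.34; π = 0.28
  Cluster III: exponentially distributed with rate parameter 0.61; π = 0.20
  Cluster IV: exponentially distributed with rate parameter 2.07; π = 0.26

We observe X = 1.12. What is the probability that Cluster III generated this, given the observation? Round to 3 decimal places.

Apply Bayes' rule: the posterior for each component is proportional to its prior times its likelihood at x.
Exponential densities:
  f_I = 0.16·e^(−0.16·1.12) = 0.16·e^(−0.1792) = 0.13375
  f_II = 0.34·e^(−0.34·1.12) = 0.34·e^(−0.3808) = 0.232327
  f_III = 0.61·e^(−0.61·1.12) = 0.61·e^(−0.6832) = 0.308049
  f_IV = 2.07·e^(−2.07·1.12) = 2.07·e^(−2.3184) = 0.203752
Prior × likelihood for each component:
  P(Z=I)·f_I = 0.26 × 0.13375 = 0.034775
  P(Z=II)·f_II = 0.28 × 0.232327 = 0.0650515
  P(Z=III)·f_III = 0.20 × 0.308049 = 0.0616098
  P(Z=IV)·f_IV = 0.26 × 0.203752 = 0.0529755
Marginal: 0.034775 + 0.0650515 + 0.0616098 + 0.0529755 = 0.214412
P(Cluster III | x) = 0.0616098 / 0.214412 ≈ 0.287

0.287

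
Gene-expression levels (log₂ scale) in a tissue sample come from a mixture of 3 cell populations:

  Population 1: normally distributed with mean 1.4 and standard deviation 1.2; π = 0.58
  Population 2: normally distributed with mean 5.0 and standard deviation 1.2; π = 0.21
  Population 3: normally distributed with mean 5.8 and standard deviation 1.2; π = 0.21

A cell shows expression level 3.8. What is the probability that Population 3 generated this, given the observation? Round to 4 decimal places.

The responsibility of component k is π_k f_k(x) divided by Σ_j π_j f_j(x).
Component likelihoods at x = 3.8:
  L_1 = 0.0449925
  L_2 = 0.201642
  L_3 = 0.0828976
Weight by the priors:
  π_1·L_1 = 0.58 × 0.0449925 = 0.0260956
  π_2·L_2 = 0.21 × 0.201642 = 0.0423449
  π_3·L_3 = 0.21 × 0.0828976 = 0.0174085
Normaliser: 0.0260956 + 0.0423449 + 0.0174085 = 0.085849
Responsibility of Population 3: 0.0174085 / 0.085849 ≈ 0.2028

0.2028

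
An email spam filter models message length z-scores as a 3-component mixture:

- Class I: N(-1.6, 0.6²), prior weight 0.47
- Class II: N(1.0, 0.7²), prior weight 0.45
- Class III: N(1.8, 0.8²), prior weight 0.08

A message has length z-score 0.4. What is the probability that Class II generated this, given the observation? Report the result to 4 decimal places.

0.9475

P(component k | x) = w_k·f_k(x) / marginal(x), where marginal(x) = Σ_j w_j·f_j(x).
Normal densities:
  p_I = (1/(0.6·√(2π)))·exp(−(0.4−-1.6)²/(2·0.6²)) = 0.664904·exp(-5.55556) = 0.00257046
  p_II = (1/(0.7·√(2π)))·exp(−(0.4−1.0)²/(2·0.7²)) = 0.569918·exp(-0.36735) = 0.394707
  p_III = (1/(0.8·√(2π)))·exp(−(0.4−1.8)²/(2·0.8²)) = 0.498678·exp(-1.53125) = 0.107847
Multiply by the mixture weights:
  w_I·p_I = 0.47 × 0.00257046 = 0.00120812
  w_II·p_II = 0.45 × 0.394707 = 0.177618
  w_III·p_III = 0.08 × 0.107847 = 0.00862773
Marginal: 0.00120812 + 0.177618 + 0.00862773 = 0.187454
P(Class II | x) ≈ 0.9475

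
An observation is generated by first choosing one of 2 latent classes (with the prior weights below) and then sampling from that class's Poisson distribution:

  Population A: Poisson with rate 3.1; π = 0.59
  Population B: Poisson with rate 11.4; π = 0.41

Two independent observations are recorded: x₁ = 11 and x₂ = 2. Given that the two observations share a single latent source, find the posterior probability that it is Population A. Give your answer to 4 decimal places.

Apply Bayes' rule: the posterior for each component is proportional to its prior times its likelihood at x.
Since both observations come from the same component, the likelihood for component k is f_k(x₁)·f_k(x₂).
  L_A = [e^(−3.1)·3.1^11/11! = 0.000286754] × [0.216461] = 6.20713e-05
  L_B = [e^(−11.4)·11.4^11/11! = 0.118533] × [0.000727483] = 8.62309e-05
Unnormalised posteriors:
  π_A·L_A = 0.59 × 6.20713e-05 = 3.6622e-05
  π_B·L_B = 0.41 × 8.62309e-05 = 3.53547e-05
Marginal: 3.6622e-05 + 3.53547e-05 = 7.19767e-05
So the posterior for Population A is 3.6622e-05 / 7.19767e-05 ≈ 0.5088.

0.5088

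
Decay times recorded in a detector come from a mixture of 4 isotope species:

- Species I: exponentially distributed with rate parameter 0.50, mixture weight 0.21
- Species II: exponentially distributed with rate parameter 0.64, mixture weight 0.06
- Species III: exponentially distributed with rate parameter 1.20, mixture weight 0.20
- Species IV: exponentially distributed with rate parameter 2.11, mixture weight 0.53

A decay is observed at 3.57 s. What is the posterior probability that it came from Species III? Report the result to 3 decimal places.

Posterior ∝ prior × likelihood, so P(k | x) ∝ w_k f_k(x); normalise over all components.
Component likelihoods at x = 3.57 s:
  f_I = 0.50·e^(−0.50·3.57) = 0.50·e^(−1.7850) = 0.0838985
  f_II = 0.64·e^(−0.64·3.57) = 0.64·e^(−2.2848) = 0.0651484
  f_III = 1.20·e^(−1.20·3.57) = 1.20·e^(−4.2840) = 0.0165449
  f_IV = 2.11·e^(−2.11·3.57) = 2.11·e^(−7.5327) = 0.00112946
Prior × likelihood for each component:
  w_I·f_I = 0.21 × 0.0838985 = 0.0176187
  w_II·f_II = 0.06 × 0.0651484 = 0.00390891
  w_III·f_III = 0.20 × 0.0165449 = 0.00330898
  w_IV·f_IV = 0.53 × 0.00112946 = 0.000598616
Normaliser: 0.0176187 + 0.00390891 + 0.00330898 + 0.000598616 = 0.0254352
Responsibility of Species III: 0.00330898 / 0.0254352 ≈ 0.130

0.130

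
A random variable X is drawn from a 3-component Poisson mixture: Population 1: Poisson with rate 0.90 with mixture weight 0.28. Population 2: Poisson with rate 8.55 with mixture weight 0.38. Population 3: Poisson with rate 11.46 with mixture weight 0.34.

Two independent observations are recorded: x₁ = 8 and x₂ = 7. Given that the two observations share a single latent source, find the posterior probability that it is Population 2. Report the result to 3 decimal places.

The responsibility of component k is w_k f_k(x) divided by Σ_j w_j f_j(x).
Since both observations come from the same component, the likelihood for component k is f_k(x₁)·f_k(x₂).
  f_1 = [4.34065e-06] × [3.85835e-05] = 1.67478e-10
  f_2 = [0.137085] × [0.128267] = 0.0175835
  f_3 = [0.0777932] × [0.0543059] = 0.00422463
Unnormalised posteriors:
  w_1·f_1 = 0.28 × 1.67478e-10 = 4.68937e-11
  w_2·f_2 = 0.38 × 0.0175835 = 0.00668173
  w_3·f_3 = 0.34 × 0.00422463 = 0.00143637
Sum: 4.68937e-11 + 0.00668173 + 0.00143637 = 0.0081181
P(Population 2 | x₁,x₂) ≈ 0.823

0.823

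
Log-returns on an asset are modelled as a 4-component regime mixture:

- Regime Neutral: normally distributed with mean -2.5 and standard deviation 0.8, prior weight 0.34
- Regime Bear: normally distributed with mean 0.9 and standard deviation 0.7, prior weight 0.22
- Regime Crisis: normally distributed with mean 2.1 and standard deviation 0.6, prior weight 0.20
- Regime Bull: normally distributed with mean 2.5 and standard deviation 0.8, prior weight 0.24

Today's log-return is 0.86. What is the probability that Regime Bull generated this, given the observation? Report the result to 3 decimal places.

P(component k | x) = P(Z=k)·f_k(x) / marginal(x), where marginal(x) = Σ_j P(Z=j)·f_j(x).
Component likelihoods at x = 0.86:
  L_Neutral = (1/(0.8·√(2π)))·exp(−(0.86−-2.5)²/(2·0.8²)) = 0.498678·exp(-8.82000) = 7.36788e-05
  L_Bear = (1/(0.7·√(2π)))·exp(−(0.86−0.9)²/(2·0.7²)) = 0.569918·exp(-0.00163) = 0.568988
  L_Crisis = (1/(0.6·√(2π)))·exp(−(0.86−2.1)²/(2·0.6²)) = 0.664904·exp(-2.13556) = 0.0785776
  L_Bull = (1/(0.8·√(2π)))·exp(−(0.86−2.5)²/(2·0.8²)) = 0.498678·exp(-2.10125) = 0.06099
Unnormalised posteriors:
  P(Z=Neutral)·L_Neutral = 0.34 × 7.36788e-05 = 2.50508e-05
  P(Z=Bear)·L_Bear = 0.22 × 0.568988 = 0.125177
  P(Z=Crisis)·L_Crisis = 0.20 × 0.0785776 = 0.0157155
  P(Z=Bull)·L_Bull = 0.24 × 0.06099 = 0.0146376
Evidence: 2.50508e-05 + 0.125177 + 0.0157155 + 0.0146376 = 0.155556
P(Regime Bull | 0.86) ≈ 0.094

0.094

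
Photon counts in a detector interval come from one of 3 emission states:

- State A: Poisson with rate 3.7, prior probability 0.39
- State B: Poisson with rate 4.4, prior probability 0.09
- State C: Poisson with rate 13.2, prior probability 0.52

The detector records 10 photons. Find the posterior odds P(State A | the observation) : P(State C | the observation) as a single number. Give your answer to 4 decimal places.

0.0300

Only the two components matter; the odds are (π_i f_i(x)) / (π_j f_j(x)).
Component likelihoods at x = 10 photons:
  p_A = 0.00327616
  p_B = 0.0092017
  p_C = 0.081901
0.0012777 / 0.0425885 ≈ 0.0300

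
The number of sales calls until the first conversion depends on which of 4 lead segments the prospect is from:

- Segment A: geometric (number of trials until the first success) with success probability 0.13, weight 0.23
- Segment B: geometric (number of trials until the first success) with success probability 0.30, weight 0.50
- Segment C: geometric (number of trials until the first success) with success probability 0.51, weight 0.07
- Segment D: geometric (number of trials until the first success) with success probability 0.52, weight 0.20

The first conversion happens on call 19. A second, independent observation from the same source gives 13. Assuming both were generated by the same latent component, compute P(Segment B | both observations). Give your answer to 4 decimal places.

Apply Bayes' rule: the posterior for each component is proportional to its prior times its likelihood at x.
Since both observations come from the same component, the likelihood for component k is f_k(x₁)·f_k(x₂).
  p_A = [0.0105996] × [0.0244441] = 0.000259098
  p_B = [0.000488524] × [0.00415239] = 2.02854e-06
  p_C = [1.35238e-06] × [9.77064e-05] = 1.32136e-10
  p_D = [9.51362e-07] × [7.77854e-05] = 7.40021e-11
Unnormalised posteriors:
  P(Z=A)·p_A = 0.23 × 0.000259098 = 5.95926e-05
  P(Z=B)·p_B = 0.50 × 2.02854e-06 = 1.01427e-06
  P(Z=C)·p_C = 0.07 × 1.32136e-10 = 9.24955e-12
  P(Z=D)·p_D = 0.20 × 7.40021e-11 = 1.48004e-11
Sum: 5.95926e-05 + 1.01427e-06 + 9.24955e-12 + 1.48004e-11 = 6.06069e-05
Responsibility of Segment B: 1.01427e-06 / 6.06069e-05 ≈ 0.0167

0.0167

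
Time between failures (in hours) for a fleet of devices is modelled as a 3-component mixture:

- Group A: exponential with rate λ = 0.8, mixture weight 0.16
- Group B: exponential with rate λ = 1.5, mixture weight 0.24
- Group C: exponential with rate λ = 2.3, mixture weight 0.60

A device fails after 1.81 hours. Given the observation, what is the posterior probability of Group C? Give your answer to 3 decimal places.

The responsibility of component k is π_k f_k(x) divided by Σ_j π_j f_j(x).
Component likelihoods at x = 1.81 hours:
  L_A = 0.8·e^(−0.8·1.81) = 0.8·e^(−1.4480) = 0.188032
  L_B = 1.5·e^(−1.5·1.81) = 1.5·e^(−2.7150) = 0.0993074
  L_C = 2.3·e^(−2.3·1.81) = 2.3·e^(−4.1630) = 0.0357899
Weight by the priors:
  π_A·L_A = 0.16 × 0.188032 = 0.0300851
  π_B·L_B = 0.24 × 0.0993074 = 0.0238338
  π_C·L_C = 0.60 × 0.0357899 = 0.0214739
Marginal: 0.0300851 + 0.0238338 + 0.0214739 = 0.0753928
So the posterior for Group C is 0.0214739 / 0.0753928 ≈ 0.285.

0.285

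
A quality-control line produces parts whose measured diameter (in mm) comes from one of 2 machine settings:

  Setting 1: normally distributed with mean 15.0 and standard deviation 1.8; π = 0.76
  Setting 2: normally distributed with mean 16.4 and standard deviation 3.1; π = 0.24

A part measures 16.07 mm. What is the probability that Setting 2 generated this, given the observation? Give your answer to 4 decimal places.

By Bayes' theorem, P(k | x) = P(Z=k) f_k(x) / Σ_j P(Z=j) f_j(x).
Normal densities:
  f_1 = 0.18574
  f_2 = 0.127964
Multiply by the mixture weights:
  P(Z=1)·f_1 = 0.76 × 0.18574 = 0.141162
  P(Z=2)·f_2 = 0.24 × 0.127964 = 0.0307114
Marginal: 0.141162 + 0.0307114 = 0.171874
So the posterior for Setting 2 is 0.0307114 / 0.171874 ≈ 0.1787.

0.1787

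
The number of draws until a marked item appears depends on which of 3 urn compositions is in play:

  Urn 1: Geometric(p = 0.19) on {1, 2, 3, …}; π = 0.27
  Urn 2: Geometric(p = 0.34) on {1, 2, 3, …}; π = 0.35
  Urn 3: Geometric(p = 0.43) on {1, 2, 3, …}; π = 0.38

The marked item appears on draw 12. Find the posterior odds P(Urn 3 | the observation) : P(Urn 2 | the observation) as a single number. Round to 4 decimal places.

Posterior odds = (w_i f_i(x)) / (w_j f_j(x)); the normalising sum cancels.
Component likelihoods at x = 12:
  f_1 = 0.19·(1−0.19)^11 = 0.19·0.0984771 = 0.0187106
  f_2 = 0.34·(1−0.34)^11 = 0.34·0.010351 = 0.00351935
  f_3 = 0.43·(1−0.43)^11 = 0.43·0.00206359 = 0.000887344
Odds = (0.38/0.35) × (0.000887344/0.00351935) = 1.08571 × 0.252133 ≈ 0.2737

0.2737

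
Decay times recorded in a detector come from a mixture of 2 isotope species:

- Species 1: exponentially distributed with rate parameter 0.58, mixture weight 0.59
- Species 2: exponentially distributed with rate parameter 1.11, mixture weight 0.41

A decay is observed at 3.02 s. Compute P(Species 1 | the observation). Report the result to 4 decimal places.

Posterior ∝ prior × likelihood, so P(k | x) ∝ π_k f_k(x); normalise over all components.
Component likelihoods at x = 3.02 s:
  p_1 = 0.100628
  p_2 = 0.0388581
Prior × likelihood for each component:
  π_1·p_1 = 0.59 × 0.100628 = 0.0593704
  π_2·p_2 = 0.41 × 0.0388581 = 0.0159318
Normaliser: 0.0593704 + 0.0159318 = 0.0753022
Responsibility of Species 1: 0.0593704 / 0.0753022 ≈ 0.7884

0.7884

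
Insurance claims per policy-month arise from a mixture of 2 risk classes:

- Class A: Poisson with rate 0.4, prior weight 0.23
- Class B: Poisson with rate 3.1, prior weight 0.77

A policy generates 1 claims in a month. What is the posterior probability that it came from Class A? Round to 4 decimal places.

Posterior ∝ prior × likelihood, so P(k | x) ∝ P(Z=k) f_k(x); normalise over all components.
Evaluate each component's likelihood at the observed value:
  p_A = e^(−0.4)·0.4^1/1! = 0.268128
  p_B = e^(−3.1)·3.1^1/1! = 0.139653
Unnormalised posteriors:
  P(Z=A)·p_A = 0.23 × 0.268128 = 0.0616694
  P(Z=B)·p_B = 0.77 × 0.139653 = 0.107532
Marginal: 0.0616694 + 0.107532 = 0.169202
P(Class A | the observation) = 0.0616694 / 0.169202 ≈ 0.3645

0.3645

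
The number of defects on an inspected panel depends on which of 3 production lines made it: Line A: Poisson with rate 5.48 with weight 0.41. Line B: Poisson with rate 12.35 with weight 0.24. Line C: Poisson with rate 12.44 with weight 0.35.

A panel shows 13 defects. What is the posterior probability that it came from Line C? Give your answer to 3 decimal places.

By Bayes' theorem, P(k | x) = π_k f_k(x) / Σ_j π_j f_j(x).
Evaluate each component's likelihood at the observed value:
  p_A = e^(−5.48)·5.48^13/13! = 0.00269112
  p_B = e^(−12.35)·12.35^13/13! = 0.108107
  p_C = e^(−12.44)·12.44^13/13! = 0.108583
Weight by the priors:
  π_A·p_A = 0.41 × 0.00269112 = 0.00110336
  π_B·p_B = 0.24 × 0.108107 = 0.0259456
  π_C·p_C = 0.35 × 0.108583 = 0.038004
Marginal: 0.00110336 + 0.0259456 + 0.038004 = 0.065053
So the posterior for Line C is 0.038004 / 0.065053 ≈ 0.584.

0.584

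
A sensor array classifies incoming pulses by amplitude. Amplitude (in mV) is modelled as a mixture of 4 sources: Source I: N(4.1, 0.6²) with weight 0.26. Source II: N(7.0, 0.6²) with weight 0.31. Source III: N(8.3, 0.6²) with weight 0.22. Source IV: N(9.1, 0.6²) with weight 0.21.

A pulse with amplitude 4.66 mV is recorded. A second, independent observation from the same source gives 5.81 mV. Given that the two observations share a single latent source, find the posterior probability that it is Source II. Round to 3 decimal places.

P(component k | x) = π_k·f_k(x) / marginal(x), where marginal(x) = Σ_j π_j·f_j(x).
Since both observations come from the same component, the likelihood for component k is f_k(x₁)·f_k(x₂).
  p_I = [0.43013] × [0.0114546] = 0.00492697
  p_II = [0.000331092] × [0.0930221] = 3.07989e-05
  p_III = [6.77291e-09] × [0.000121043] = 8.19815e-13
  p_IV = [8.54626e-13] × [1.967e-07] = 1.68105e-19
Multiply by the mixture weights:
  π_I·p_I = 0.26 × 0.00492697 = 0.00128101
  π_II·p_II = 0.31 × 3.07989e-05 = 9.54766e-06
  π_III·p_III = 0.22 × 8.19815e-13 = 1.80359e-13
  π_IV·p_IV = 0.21 × 1.68105e-19 = 3.53021e-20
Sum: 0.00128101 + 9.54766e-06 + 1.80359e-13 + 3.53021e-20 = 0.00129056
P(Source II | x₁,x₂) = 9.54766e-06 / 0.00129056 ≈ 0.007

0.007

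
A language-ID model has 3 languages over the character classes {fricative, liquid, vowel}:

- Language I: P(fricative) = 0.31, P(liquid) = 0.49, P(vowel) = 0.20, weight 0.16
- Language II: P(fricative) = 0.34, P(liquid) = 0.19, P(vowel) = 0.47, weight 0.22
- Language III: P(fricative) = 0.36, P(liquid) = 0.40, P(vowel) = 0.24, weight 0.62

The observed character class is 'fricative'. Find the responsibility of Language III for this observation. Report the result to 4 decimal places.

0.6421

P(component k | x) = P(Z=k)·f_k(x) / marginal(x), where marginal(x) = Σ_j P(Z=j)·f_j(x).
Evaluate each component's likelihood at the observed value:
  f_I = P(fricative | comp) = 0.31
  f_II = P(fricative | comp) = 0.34
  f_III = P(fricative | comp) = 0.36
Weight by the priors:
  P(Z=I)·f_I = 0.16 × 0.31 = 0.0496
  P(Z=II)·f_II = 0.22 × 0.34 = 0.0748
  P(Z=III)·f_III = 0.62 × 0.36 = 0.2232
Sum: 0.0496 + 0.0748 + 0.2232 = 0.3476
So the posterior for Language III is 0.2232 / 0.3476 ≈ 0.6421.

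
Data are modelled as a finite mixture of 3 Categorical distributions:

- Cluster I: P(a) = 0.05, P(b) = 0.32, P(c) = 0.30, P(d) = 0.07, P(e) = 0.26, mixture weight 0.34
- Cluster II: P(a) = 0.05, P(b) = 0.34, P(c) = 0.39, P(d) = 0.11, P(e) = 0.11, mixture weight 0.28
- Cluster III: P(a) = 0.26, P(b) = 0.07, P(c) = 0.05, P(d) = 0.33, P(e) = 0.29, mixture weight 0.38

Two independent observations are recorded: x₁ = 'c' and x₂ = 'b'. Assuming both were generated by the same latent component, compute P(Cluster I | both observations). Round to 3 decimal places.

Apply Bayes' rule: the posterior for each component is proportional to its prior times its likelihood at x.
Since both observations come from the same component, the likelihood for component k is f_k(x₁)·f_k(x₂).
  p_I = [0.3] × [0.32] = 0.096
  p_II = [0.39] × [0.34] = 0.1326
  p_III = [0.05] × [0.07] = 0.0035
Prior × likelihood for each component:
  w_I·p_I = 0.34 × 0.096 = 0.03264
  w_II·p_II = 0.28 × 0.1326 = 0.037128
  w_III·p_III = 0.38 × 0.0035 = 0.00133
Marginal: 0.03264 + 0.037128 + 0.00133 = 0.071098
Responsibility of Cluster I: 0.03264 / 0.071098 ≈ 0.459

0.459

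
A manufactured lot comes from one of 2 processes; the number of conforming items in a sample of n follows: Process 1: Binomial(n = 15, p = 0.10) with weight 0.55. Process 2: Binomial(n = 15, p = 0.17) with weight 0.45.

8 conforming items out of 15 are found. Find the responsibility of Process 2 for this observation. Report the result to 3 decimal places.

0.970

By Bayes' theorem, P(k | x) = w_k f_k(x) / Σ_j w_j f_j(x).
Evaluate each component's likelihood at the observed value:
  L_1 = 3.07784e-05
  L_2 = 0.00121811
Unnormalised posteriors:
  w_1·L_1 = 0.55 × 3.07784e-05 = 1.69281e-05
  w_2·L_2 = 0.45 × 0.00121811 = 0.00054815
Sum: 1.69281e-05 + 0.00054815 = 0.000565078
P(Process 2 | 8 conforming items out of 15) = 0.00054815 / 0.000565078 ≈ 0.970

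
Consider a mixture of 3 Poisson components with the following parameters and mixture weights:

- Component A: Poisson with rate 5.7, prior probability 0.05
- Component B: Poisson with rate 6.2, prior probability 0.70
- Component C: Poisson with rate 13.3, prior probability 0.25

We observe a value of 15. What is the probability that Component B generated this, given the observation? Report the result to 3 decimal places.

The responsibility of component k is π_k f_k(x) divided by Σ_j π_j f_j(x).
Evaluate each component's likelihood at the observed value:
  L_A = 0.000557371
  L_B = 0.0011933
  L_C = 0.0922908
Prior × likelihood for each component:
  π_A·L_A = 0.05 × 0.000557371 = 2.78686e-05
  π_B·L_B = 0.70 × 0.0011933 = 0.000835311
  π_C·L_C = 0.25 × 0.0922908 = 0.0230727
Evidence: 2.78686e-05 + 0.000835311 + 0.0230727 = 0.0239359
So the posterior for Component B is 0.000835311 / 0.0239359 ≈ 0.035.

0.035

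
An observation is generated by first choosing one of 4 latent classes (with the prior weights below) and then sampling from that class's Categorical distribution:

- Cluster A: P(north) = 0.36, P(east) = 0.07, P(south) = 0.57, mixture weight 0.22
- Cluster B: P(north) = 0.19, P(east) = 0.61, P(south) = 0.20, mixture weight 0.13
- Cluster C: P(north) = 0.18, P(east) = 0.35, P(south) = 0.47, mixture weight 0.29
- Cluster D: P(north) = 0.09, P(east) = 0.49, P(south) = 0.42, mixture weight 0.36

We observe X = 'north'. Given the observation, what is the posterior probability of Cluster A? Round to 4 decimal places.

0.4202

P(component k | x) = π_k·f_k(x) / marginal(x), where marginal(x) = Σ_j π_j·f_j(x).
Component likelihoods at x = 'north':
  p_A = P(north | comp) = 0.36
  p_B = P(north | comp) = 0.19
  p_C = P(north | comp) = 0.18
  p_D = P(north | comp) = 0.09
Multiply by the mixture weights:
  π_A·p_A = 0.22 × 0.36 = 0.0792
  π_B·p_B = 0.13 × 0.19 = 0.0247
  π_C·p_C = 0.29 × 0.18 = 0.0522
  π_D·p_D = 0.36 × 0.09 = 0.0324
Evidence: 0.0792 + 0.0247 + 0.0522 + 0.0324 = 0.1885
P(Cluster A | 'north') ≈ 0.4202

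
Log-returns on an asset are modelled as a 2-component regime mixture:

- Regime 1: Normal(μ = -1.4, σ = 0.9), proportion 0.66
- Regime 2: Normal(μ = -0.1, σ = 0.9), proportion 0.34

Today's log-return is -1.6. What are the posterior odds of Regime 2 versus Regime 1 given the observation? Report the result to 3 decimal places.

Only the two components matter; the odds are (π_i f_i(x)) / (π_j f_j(x)).
Evaluate each component's likelihood at the observed value:
  f_1 = 0.432458
  f_2 = 0.11053
Posterior odds = (π_2·f_2) / (π_1·f_1) = (0.34·0.11053) / (0.66·0.432458) = 0.0375803 / 0.285422 ≈ 0.132

0.132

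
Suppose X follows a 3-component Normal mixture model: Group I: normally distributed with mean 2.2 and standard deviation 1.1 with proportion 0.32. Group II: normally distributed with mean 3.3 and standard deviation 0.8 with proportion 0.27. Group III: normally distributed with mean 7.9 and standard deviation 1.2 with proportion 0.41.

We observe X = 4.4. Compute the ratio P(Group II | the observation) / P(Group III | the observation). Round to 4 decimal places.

Posterior odds = (π_i f_i(x)) / (π_j f_j(x)); the normalising sum cancels.
Component likelihoods at x = 4.4:
  L_I = (1/(1.1·√(2π)))·exp(−(4.4−2.2)²/(2·1.1²)) = 0.362675·exp(-2.00000) = 0.0490827
  L_II = (1/(0.8·√(2π)))·exp(−(4.4−3.3)²/(2·0.8²)) = 0.498678·exp(-0.94531) = 0.193765
  L_III = (1/(1.2·√(2π)))·exp(−(4.4−7.9)²/(2·1.2²)) = 0.332452·exp(-4.25347) = 0.00472573
0.0523166 / 0.00193755 ≈ 27.0014

27.0014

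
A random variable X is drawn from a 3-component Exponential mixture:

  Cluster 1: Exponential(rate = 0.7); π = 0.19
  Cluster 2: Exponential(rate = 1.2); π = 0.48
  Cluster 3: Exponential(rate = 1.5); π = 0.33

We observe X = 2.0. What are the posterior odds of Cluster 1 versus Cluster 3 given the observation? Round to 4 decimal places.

Posterior odds = (π_i f_i(x)) / (π_j f_j(x)); the normalising sum cancels.
Component likelihoods at x = 2.0:
  p_1 = 0.172618
  p_2 = 0.108862
  p_3 = 0.0746806
0.0327974 / 0.0246446 ≈ 1.3308

1.3308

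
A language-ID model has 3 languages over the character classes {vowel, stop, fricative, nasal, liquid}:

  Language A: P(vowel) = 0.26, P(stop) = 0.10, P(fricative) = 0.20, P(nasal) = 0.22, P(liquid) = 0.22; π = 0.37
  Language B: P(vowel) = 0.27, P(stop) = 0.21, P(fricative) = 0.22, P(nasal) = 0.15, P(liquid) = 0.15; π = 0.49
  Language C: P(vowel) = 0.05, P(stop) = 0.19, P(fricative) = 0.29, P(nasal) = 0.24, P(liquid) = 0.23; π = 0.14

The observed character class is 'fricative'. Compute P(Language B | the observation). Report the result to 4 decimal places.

P(component k | x) = π_k·f_k(x) / marginal(x), where marginal(x) = Σ_j π_j·f_j(x).
Categorical probabilities:
  p_A = P(fricative | comp) = 0.20
  p_B = P(fricative | comp) = 0.22
  p_C = P(fricative | comp) = 0.29
Unnormalised posteriors:
  π_A·p_A = 0.37 × 0.2 = 0.074
  π_B·p_B = 0.49 × 0.22 = 0.1078
  π_C·p_C = 0.14 × 0.29 = 0.0406
Normaliser: 0.074 + 0.1078 + 0.0406 = 0.2224
Responsibility of Language B: 0.1078 / 0.2224 ≈ 0.4847

0.4847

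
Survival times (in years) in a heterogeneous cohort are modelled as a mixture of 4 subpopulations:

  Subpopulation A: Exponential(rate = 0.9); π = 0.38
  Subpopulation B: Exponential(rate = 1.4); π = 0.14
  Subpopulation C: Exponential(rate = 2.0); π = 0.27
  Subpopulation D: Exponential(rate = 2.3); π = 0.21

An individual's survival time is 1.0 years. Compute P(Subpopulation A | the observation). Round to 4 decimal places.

The responsibility of component k is π_k f_k(x) divided by Σ_j π_j f_j(x).
Exponential densities:
  p_A = 0.365913
  p_B = 0.345236
  p_C = 0.270671
  p_D = 0.230595
Multiply by the mixture weights:
  π_A·p_A = 0.38 × 0.365913 = 0.139047
  π_B·p_B = 0.14 × 0.345236 = 0.048333
  π_C·p_C = 0.27 × 0.270671 = 0.0730811
  π_D·p_D = 0.21 × 0.230595 = 0.048425
Evidence: 0.139047 + 0.048333 + 0.0730811 + 0.048425 = 0.308886
Responsibility of Subpopulation A: 0.139047 / 0.308886 ≈ 0.4502

0.4502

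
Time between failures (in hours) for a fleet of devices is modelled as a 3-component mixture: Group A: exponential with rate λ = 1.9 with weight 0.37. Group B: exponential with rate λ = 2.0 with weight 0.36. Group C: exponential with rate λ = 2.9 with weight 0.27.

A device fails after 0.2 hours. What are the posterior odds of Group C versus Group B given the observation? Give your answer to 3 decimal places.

0.908

Posterior odds = (π_i f_i(x)) / (π_j f_j(x)); the normalising sum cancels.
Evaluate each component's likelihood at the observed value:
  L_A = 1.29934
  L_B = 1.34064
  L_C = 1.62371
Posterior odds = (π_C·L_C) / (π_B·L_B) = (0.27·1.62371) / (0.36·1.34064) = 0.4384 / 0.48263 ≈ 0.908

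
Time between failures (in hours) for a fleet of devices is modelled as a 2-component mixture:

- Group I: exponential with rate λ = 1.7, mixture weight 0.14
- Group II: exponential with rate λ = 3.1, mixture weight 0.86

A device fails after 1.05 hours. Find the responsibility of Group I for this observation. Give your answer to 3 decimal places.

By Bayes' theorem, P(k | x) = P(Z=k) f_k(x) / Σ_j P(Z=j) f_j(x).
Exponential densities:
  p_I = 1.7·e^(−1.7·1.05) = 1.7·e^(−1.7850) = 0.285255
  p_II = 3.1·e^(−3.1·1.05) = 3.1·e^(−3.2550) = 0.119601
Multiply by the mixture weights:
  P(Z=I)·p_I = 0.14 × 0.285255 = 0.0399357
  P(Z=II)·p_II = 0.86 × 0.119601 = 0.102856
Denominator: 0.0399357 + 0.102856 = 0.142792
So the posterior for Group I is 0.0399357 / 0.142792 ≈ 0.280.

0.280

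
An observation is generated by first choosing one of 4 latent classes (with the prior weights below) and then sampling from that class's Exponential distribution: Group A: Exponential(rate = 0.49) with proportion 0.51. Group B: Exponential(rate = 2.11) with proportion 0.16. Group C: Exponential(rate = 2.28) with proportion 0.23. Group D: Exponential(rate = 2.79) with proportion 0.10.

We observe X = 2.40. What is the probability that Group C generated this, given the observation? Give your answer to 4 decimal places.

Apply Bayes' rule: the posterior for each component is proportional to its prior times its likelihood at x.
Component likelihoods at x = 2.40:
  p_A = 0.15117
  p_B = 0.0133357
  p_C = 0.00958243
  p_D = 0.00344801
Weight by the priors:
  w_A·p_A = 0.51 × 0.15117 = 0.0770967
  w_B·p_B = 0.16 × 0.0133357 = 0.00213371
  w_C·p_C = 0.23 × 0.00958243 = 0.00220396
  w_D·p_D = 0.10 × 0.00344801 = 0.000344801
Evidence: 0.0770967 + 0.00213371 + 0.00220396 + 0.000344801 = 0.0817792
So the posterior for Group C is 0.00220396 / 0.0817792 ≈ 0.0270.

0.0270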